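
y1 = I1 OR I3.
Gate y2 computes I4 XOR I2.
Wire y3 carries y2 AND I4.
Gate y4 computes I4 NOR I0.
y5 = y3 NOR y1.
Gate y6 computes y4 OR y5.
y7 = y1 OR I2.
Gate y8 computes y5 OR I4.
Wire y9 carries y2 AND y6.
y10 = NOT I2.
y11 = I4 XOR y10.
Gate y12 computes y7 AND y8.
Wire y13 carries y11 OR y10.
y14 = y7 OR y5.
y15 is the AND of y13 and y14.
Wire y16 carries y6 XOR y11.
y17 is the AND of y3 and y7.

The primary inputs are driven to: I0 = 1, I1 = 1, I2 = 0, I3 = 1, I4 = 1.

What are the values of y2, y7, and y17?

y2 = 1, y7 = 1, y17 = 1

y1 = I1 OR I3 = 1 OR 1 = 1
y2 = I4 XOR I2 = 1 XOR 0 = 1
y3 = y2 AND I4 = 1 AND 1 = 1
y7 = y1 OR I2 = 1 OR 0 = 1
y17 = y3 AND y7 = 1 AND 1 = 1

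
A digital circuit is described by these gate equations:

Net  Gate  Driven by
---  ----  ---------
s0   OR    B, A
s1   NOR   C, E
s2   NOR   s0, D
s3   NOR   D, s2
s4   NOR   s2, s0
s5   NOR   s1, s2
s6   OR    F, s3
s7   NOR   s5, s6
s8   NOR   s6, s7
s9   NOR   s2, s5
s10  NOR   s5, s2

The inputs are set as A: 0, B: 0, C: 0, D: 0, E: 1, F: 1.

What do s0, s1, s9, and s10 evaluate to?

s0 = 0  s1 = 0  s9 = 0  s10 = 0

s0 = B OR A = 0 OR 0 = 0
s1 = C NOR E = 0 NOR 1 = 0
s2 = s0 NOR D = 0 NOR 0 = 1
s5 = s1 NOR s2 = 0 NOR 1 = 0
s9 = s2 NOR s5 = 1 NOR 0 = 0
s10 = s5 NOR s2 = 0 NOR 1 = 0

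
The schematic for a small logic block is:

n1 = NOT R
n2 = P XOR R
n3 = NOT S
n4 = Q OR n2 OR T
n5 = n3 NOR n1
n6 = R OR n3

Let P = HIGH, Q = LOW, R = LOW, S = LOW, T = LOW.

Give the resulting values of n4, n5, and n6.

n4 = HIGH, n5 = LOW, n6 = HIGH

n1 = NOT R = NOT LOW = HIGH
n2 = P XOR R = HIGH XOR LOW = HIGH
n3 = NOT S = NOT LOW = HIGH
n4 = Q OR n2 OR T = LOW OR HIGH OR LOW = HIGH
n5 = n3 NOR n1 = HIGH NOR HIGH = LOW
n6 = R OR n3 = LOW OR HIGH = HIGH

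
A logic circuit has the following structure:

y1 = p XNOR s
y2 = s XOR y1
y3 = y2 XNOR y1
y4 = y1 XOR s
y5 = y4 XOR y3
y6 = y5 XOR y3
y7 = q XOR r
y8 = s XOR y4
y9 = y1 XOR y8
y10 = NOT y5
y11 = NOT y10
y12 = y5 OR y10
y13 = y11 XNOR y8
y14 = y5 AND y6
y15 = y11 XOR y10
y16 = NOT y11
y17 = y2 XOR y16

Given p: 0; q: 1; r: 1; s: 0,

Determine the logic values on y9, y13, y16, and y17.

y1 = p XNOR s = 0 XNOR 0 = 1
y2 = s XOR y1 = 0 XOR 1 = 1
y3 = y2 XNOR y1 = 1 XNOR 1 = 1
y4 = y1 XOR s = 1 XOR 0 = 1
y5 = y4 XOR y3 = 1 XOR 1 = 0
y8 = s XOR y4 = 0 XOR 1 = 1
y9 = y1 XOR y8 = 1 XOR 1 = 0
y10 = NOT y5 = NOT 0 = 1
y11 = NOT y10 = NOT 1 = 0
y13 = y11 XNOR y8 = 0 XNOR 1 = 0
y16 = NOT y11 = NOT 0 = 1
y17 = y2 XOR y16 = 1 XOR 1 = 0

y9 = 0; y13 = 0; y16 = 1; y17 = 0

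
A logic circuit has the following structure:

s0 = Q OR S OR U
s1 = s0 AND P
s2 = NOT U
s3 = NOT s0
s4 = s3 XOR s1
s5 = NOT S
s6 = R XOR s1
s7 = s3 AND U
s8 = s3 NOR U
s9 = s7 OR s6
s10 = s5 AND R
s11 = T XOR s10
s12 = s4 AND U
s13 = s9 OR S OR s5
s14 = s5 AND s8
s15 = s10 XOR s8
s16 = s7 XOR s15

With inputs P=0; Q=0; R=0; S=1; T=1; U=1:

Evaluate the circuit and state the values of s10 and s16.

s10 = 0, s16 = 0

s0 = Q OR S OR U = 0 OR 1 OR 1 = 1
s3 = NOT s0 = NOT 1 = 0
s5 = NOT S = NOT 1 = 0
s7 = s3 AND U = 0 AND 1 = 0
s8 = s3 NOR U = 0 NOR 1 = 0
s10 = s5 AND R = 0 AND 0 = 0
s15 = s10 XOR s8 = 0 XOR 0 = 0
s16 = s7 XOR s15 = 0 XOR 0 = 0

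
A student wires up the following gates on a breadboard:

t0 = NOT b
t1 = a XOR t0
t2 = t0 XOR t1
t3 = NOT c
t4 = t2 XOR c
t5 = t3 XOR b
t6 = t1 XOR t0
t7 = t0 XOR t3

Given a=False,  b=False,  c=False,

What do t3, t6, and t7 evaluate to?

t0 = NOT b = NOT False = True
t1 = a XOR t0 = False XOR True = True
t3 = NOT c = NOT False = True
t6 = t1 XOR t0 = True XOR True = False
t7 = t0 XOR t3 = True XOR True = False

t3 = True, t6 = False, t7 = False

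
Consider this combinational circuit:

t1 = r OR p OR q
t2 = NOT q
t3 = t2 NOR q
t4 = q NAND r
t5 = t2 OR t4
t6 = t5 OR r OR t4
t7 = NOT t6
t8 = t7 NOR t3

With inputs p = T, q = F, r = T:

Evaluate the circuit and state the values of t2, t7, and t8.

t2 = T  t7 = F  t8 = T

t2 = NOT q = NOT F = T
t3 = t2 NOR q = T NOR F = F
t4 = q NAND r = F NAND T = T
t5 = t2 OR t4 = T OR T = T
t6 = t5 OR r OR t4 = T OR T OR T = T
t7 = NOT t6 = NOT T = F
t8 = t7 NOR t3 = F NOR F = T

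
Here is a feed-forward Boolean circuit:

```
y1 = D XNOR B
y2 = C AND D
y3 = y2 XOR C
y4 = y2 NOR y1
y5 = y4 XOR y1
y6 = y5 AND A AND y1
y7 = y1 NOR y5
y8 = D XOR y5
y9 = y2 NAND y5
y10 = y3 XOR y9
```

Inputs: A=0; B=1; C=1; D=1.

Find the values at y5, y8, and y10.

y5 = 1, y8 = 0, y10 = 0

y1 = D XNOR B = 1 XNOR 1 = 1
y2 = C AND D = 1 AND 1 = 1
y3 = y2 XOR C = 1 XOR 1 = 0
y4 = y2 NOR y1 = 1 NOR 1 = 0
y5 = y4 XOR y1 = 0 XOR 1 = 1
y8 = D XOR y5 = 1 XOR 1 = 0
y9 = y2 NAND y5 = 1 NAND 1 = 0
y10 = y3 XOR y9 = 0 XOR 0 = 0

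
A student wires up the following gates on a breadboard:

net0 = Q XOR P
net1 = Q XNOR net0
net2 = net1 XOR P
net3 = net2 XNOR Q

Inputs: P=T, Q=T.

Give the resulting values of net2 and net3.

net2 = T, net3 = T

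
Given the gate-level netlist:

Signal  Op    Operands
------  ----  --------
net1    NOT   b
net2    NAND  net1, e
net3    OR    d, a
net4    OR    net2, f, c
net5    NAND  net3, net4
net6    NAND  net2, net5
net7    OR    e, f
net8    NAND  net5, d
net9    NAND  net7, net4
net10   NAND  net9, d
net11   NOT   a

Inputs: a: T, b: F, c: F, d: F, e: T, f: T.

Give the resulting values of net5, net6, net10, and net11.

net5 = F, net6 = T, net10 = T, net11 = F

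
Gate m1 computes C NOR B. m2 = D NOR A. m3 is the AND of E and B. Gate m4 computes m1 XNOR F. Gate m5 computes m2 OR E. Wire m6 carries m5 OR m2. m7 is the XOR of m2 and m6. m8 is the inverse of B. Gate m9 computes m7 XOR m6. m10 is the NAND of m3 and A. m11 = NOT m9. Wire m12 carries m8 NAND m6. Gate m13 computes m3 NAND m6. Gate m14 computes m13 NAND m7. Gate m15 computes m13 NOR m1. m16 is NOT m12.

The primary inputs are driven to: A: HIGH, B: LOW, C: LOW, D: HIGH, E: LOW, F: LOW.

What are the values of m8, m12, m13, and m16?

m8 = HIGH, m12 = HIGH, m13 = HIGH, m16 = LOW

m2 = D NOR A = HIGH NOR HIGH = LOW
m3 = E AND B = LOW AND LOW = LOW
m5 = m2 OR E = LOW OR LOW = LOW
m6 = m5 OR m2 = LOW OR LOW = LOW
m8 = NOT B = NOT LOW = HIGH
m12 = m8 NAND m6 = HIGH NAND LOW = HIGH
m13 = m3 NAND m6 = LOW NAND LOW = HIGH
m16 = NOT m12 = NOT HIGH = LOW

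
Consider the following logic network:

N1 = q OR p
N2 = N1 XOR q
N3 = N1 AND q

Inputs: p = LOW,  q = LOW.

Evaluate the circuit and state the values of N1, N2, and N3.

N1 = LOW  N2 = LOW  N3 = LOW

N1 = q OR p = LOW OR LOW = LOW
N2 = N1 XOR q = LOW XOR LOW = LOW
N3 = N1 AND q = LOW AND LOW = LOW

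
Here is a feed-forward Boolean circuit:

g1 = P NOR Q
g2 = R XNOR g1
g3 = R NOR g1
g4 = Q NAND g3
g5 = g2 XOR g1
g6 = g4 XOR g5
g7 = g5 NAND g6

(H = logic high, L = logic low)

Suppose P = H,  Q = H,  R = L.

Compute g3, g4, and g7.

g3 = H  g4 = L  g7 = L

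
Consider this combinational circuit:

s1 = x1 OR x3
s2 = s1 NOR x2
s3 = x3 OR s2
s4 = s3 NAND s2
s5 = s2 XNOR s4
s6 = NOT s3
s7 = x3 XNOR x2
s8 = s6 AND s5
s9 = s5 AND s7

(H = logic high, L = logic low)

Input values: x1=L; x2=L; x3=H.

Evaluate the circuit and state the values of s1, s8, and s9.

s1 = x1 OR x3 = L OR H = H
s2 = s1 NOR x2 = H NOR L = L
s3 = x3 OR s2 = H OR L = H
s4 = s3 NAND s2 = H NAND L = H
s5 = s2 XNOR s4 = L XNOR H = L
s6 = NOT s3 = NOT H = L
s7 = x3 XNOR x2 = H XNOR L = L
s8 = s6 AND s5 = L AND L = L
s9 = s5 AND s7 = L AND L = L

s1 = H; s8 = L; s9 = L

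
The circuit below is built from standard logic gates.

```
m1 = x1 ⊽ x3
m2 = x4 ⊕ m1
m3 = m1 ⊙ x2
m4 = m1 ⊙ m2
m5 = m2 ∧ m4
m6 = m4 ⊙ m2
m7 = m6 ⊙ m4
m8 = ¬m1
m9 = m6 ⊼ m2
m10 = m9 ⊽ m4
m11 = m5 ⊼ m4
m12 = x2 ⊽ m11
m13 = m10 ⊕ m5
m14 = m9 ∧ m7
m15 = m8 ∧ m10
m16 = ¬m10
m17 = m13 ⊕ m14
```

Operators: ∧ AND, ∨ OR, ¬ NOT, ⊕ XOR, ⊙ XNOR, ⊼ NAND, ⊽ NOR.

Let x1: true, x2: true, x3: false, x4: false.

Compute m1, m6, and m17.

m1 = false; m6 = false; m17 = false

m1 = x1 NOR x3 = true NOR false = false
m2 = x4 XOR m1 = false XOR false = false
m4 = m1 XNOR m2 = false XNOR false = true
m5 = m2 AND m4 = false AND true = false
m6 = m4 XNOR m2 = true XNOR false = false
m7 = m6 XNOR m4 = false XNOR true = false
m9 = m6 NAND m2 = false NAND false = true
m10 = m9 NOR m4 = true NOR true = false
m13 = m10 XOR m5 = false XOR false = false
m14 = m9 AND m7 = true AND false = false
m17 = m13 XOR m14 = false XOR false = false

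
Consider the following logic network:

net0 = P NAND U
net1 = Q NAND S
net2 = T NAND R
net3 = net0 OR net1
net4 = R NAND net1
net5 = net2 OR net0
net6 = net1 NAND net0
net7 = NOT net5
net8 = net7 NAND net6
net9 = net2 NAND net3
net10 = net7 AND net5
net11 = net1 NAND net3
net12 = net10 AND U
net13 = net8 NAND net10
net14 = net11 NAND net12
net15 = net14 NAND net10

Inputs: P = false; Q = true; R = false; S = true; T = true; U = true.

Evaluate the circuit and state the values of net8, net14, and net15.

net8 = true; net14 = true; net15 = true

net0 = P NAND U = false NAND true = true
net1 = Q NAND S = true NAND true = false
net2 = T NAND R = true NAND false = true
net3 = net0 OR net1 = true OR false = true
net5 = net2 OR net0 = true OR true = true
net6 = net1 NAND net0 = false NAND true = true
net7 = NOT net5 = NOT true = false
net8 = net7 NAND net6 = false NAND true = true
net10 = net7 AND net5 = false AND true = false
net11 = net1 NAND net3 = false NAND true = true
net12 = net10 AND U = false AND true = false
net14 = net11 NAND net12 = true NAND false = true
net15 = net14 NAND net10 = true NAND false = true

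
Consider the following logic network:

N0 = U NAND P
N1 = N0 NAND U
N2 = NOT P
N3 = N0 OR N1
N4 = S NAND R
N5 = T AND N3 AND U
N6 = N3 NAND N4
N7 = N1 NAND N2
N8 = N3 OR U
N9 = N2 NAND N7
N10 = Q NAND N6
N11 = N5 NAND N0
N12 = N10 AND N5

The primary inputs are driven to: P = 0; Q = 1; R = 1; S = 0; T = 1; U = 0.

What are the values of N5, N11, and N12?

N5 = 0; N11 = 1; N12 = 0

N0 = U NAND P = 0 NAND 0 = 1
N1 = N0 NAND U = 1 NAND 0 = 1
N3 = N0 OR N1 = 1 OR 1 = 1
N4 = S NAND R = 0 NAND 1 = 1
N5 = T AND N3 AND U = 1 AND 1 AND 0 = 0
N6 = N3 NAND N4 = 1 NAND 1 = 0
N10 = Q NAND N6 = 1 NAND 0 = 1
N11 = N5 NAND N0 = 0 NAND 1 = 1
N12 = N10 AND N5 = 1 AND 0 = 0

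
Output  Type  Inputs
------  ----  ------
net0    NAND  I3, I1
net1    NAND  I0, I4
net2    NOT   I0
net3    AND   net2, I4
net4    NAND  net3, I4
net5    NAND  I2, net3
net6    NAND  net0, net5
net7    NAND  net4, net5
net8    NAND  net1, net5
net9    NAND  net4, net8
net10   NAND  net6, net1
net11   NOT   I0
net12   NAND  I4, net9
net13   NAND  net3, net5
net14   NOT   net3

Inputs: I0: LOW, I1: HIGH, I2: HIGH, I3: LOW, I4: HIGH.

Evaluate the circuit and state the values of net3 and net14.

net3 = HIGH, net14 = LOW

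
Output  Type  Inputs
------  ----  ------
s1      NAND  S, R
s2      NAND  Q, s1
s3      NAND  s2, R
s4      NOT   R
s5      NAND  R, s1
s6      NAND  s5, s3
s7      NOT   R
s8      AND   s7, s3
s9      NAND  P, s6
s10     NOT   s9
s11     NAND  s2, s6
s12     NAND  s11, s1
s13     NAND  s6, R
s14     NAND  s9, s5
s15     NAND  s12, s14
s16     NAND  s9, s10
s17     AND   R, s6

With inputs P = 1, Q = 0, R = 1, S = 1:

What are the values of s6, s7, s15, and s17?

s6 = 1, s7 = 0, s15 = 0, s17 = 1

s1 = S NAND R = 1 NAND 1 = 0
s2 = Q NAND s1 = 0 NAND 0 = 1
s3 = s2 NAND R = 1 NAND 1 = 0
s5 = R NAND s1 = 1 NAND 0 = 1
s6 = s5 NAND s3 = 1 NAND 0 = 1
s7 = NOT R = NOT 1 = 0
s9 = P NAND s6 = 1 NAND 1 = 0
s11 = s2 NAND s6 = 1 NAND 1 = 0
s12 = s11 NAND s1 = 0 NAND 0 = 1
s14 = s9 NAND s5 = 0 NAND 1 = 1
s15 = s12 NAND s14 = 1 NAND 1 = 0
s17 = R AND s6 = 1 AND 1 = 1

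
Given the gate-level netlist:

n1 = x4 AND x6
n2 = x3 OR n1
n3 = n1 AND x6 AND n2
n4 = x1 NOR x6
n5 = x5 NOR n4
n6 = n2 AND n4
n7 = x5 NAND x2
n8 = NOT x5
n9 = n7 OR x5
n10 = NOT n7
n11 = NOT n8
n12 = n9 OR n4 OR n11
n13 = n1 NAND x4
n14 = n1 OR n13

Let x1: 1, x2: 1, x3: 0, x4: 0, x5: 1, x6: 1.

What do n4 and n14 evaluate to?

n4 = 0, n14 = 1

n1 = x4 AND x6 = 0 AND 1 = 0
n4 = x1 NOR x6 = 1 NOR 1 = 0
n13 = n1 NAND x4 = 0 NAND 0 = 1
n14 = n1 OR n13 = 0 OR 1 = 1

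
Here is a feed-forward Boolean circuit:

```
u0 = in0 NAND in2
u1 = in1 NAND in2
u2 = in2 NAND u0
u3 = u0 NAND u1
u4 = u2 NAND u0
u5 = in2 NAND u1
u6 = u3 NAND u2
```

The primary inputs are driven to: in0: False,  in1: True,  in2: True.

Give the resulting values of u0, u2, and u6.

u0 = True, u2 = False, u6 = True

u0 = in0 NAND in2 = False NAND True = True
u1 = in1 NAND in2 = True NAND True = False
u2 = in2 NAND u0 = True NAND True = False
u3 = u0 NAND u1 = True NAND False = True
u6 = u3 NAND u2 = True NAND False = True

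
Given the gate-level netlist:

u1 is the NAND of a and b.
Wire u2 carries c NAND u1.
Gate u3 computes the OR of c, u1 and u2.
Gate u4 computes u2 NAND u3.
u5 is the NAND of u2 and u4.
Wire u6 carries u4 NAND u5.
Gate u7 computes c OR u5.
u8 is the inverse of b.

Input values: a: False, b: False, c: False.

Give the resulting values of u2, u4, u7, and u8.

u2 = True; u4 = False; u7 = True; u8 = True

u1 = a NAND b = False NAND False = True
u2 = c NAND u1 = False NAND True = True
u3 = c OR u1 OR u2 = False OR True OR True = True
u4 = u2 NAND u3 = True NAND True = False
u5 = u2 NAND u4 = True NAND False = True
u7 = c OR u5 = False OR True = True
u8 = NOT b = NOT False = True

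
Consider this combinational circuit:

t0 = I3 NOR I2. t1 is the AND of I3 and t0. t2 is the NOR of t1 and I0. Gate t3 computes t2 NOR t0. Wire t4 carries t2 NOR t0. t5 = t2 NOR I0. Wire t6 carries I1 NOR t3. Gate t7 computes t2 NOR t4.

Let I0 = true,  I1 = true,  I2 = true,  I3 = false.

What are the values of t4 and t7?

t0 = I3 NOR I2 = false NOR true = false
t1 = I3 AND t0 = false AND false = false
t2 = t1 NOR I0 = false NOR true = false
t4 = t2 NOR t0 = false NOR false = true
t7 = t2 NOR t4 = false NOR true = false

t4 = true; t7 = false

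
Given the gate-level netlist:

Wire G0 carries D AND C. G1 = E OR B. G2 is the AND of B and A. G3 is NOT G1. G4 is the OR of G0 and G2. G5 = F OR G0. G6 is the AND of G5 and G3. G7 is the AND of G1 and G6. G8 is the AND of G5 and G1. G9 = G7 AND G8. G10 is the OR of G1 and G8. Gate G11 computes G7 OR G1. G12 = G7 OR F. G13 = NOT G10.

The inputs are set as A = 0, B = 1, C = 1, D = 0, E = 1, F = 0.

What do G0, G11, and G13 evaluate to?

G0 = 0, G11 = 1, G13 = 0

G0 = D AND C = 0 AND 1 = 0
G1 = E OR B = 1 OR 1 = 1
G3 = NOT G1 = NOT 1 = 0
G5 = F OR G0 = 0 OR 0 = 0
G6 = G5 AND G3 = 0 AND 0 = 0
G7 = G1 AND G6 = 1 AND 0 = 0
G8 = G5 AND G1 = 0 AND 1 = 0
G10 = G1 OR G8 = 1 OR 0 = 1
G11 = G7 OR G1 = 0 OR 1 = 1
G13 = NOT G10 = NOT 1 = 0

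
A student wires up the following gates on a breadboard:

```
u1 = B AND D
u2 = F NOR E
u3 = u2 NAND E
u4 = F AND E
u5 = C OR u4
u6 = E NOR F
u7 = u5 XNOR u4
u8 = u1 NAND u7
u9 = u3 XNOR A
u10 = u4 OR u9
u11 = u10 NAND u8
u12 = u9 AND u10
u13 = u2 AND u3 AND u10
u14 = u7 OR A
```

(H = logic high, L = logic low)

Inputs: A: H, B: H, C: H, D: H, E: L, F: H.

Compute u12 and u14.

u12 = H, u14 = H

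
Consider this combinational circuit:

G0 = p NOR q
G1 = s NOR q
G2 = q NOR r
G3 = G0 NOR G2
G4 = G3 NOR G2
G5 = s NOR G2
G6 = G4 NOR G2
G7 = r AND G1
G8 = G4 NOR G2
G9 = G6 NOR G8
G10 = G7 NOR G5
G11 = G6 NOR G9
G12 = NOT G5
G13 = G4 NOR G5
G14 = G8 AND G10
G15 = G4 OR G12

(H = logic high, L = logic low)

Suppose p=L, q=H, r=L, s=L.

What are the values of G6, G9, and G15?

G6 = H, G9 = L, G15 = L

G0 = p NOR q = L NOR H = L
G2 = q NOR r = H NOR L = L
G3 = G0 NOR G2 = L NOR L = H
G4 = G3 NOR G2 = H NOR L = L
G5 = s NOR G2 = L NOR L = H
G6 = G4 NOR G2 = L NOR L = H
G8 = G4 NOR G2 = L NOR L = H
G9 = G6 NOR G8 = H NOR H = L
G12 = NOT G5 = NOT H = L
G15 = G4 OR G12 = L OR L = L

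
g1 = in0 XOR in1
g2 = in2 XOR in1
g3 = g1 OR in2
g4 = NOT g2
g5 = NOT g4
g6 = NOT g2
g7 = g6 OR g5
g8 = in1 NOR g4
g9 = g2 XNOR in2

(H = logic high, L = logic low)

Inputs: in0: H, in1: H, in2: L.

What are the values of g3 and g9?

g3 = L, g9 = L

g1 = in0 XOR in1 = H XOR H = L
g2 = in2 XOR in1 = L XOR H = H
g3 = g1 OR in2 = L OR L = L
g9 = g2 XNOR in2 = H XNOR L = L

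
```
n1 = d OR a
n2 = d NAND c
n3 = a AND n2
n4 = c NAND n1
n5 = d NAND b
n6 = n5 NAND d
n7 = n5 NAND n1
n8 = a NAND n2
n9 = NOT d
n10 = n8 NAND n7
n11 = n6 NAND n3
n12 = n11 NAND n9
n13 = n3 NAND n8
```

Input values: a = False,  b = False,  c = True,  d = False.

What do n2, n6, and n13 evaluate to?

n2 = d NAND c = False NAND True = True
n3 = a AND n2 = False AND True = False
n5 = d NAND b = False NAND False = True
n6 = n5 NAND d = True NAND False = True
n8 = a NAND n2 = False NAND True = True
n13 = n3 NAND n8 = False NAND True = True

n2 = True, n6 = True, n13 = True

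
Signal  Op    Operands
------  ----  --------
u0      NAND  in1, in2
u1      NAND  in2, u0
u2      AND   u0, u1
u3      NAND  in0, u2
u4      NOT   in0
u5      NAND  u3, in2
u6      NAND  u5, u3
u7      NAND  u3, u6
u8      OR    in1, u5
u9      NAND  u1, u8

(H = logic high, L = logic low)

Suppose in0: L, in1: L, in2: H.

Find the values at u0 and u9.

u0 = in1 NAND in2 = L NAND H = H
u1 = in2 NAND u0 = H NAND H = L
u2 = u0 AND u1 = H AND L = L
u3 = in0 NAND u2 = L NAND L = H
u5 = u3 NAND in2 = H NAND H = L
u8 = in1 OR u5 = L OR L = L
u9 = u1 NAND u8 = L NAND L = H

u0 = H, u9 = H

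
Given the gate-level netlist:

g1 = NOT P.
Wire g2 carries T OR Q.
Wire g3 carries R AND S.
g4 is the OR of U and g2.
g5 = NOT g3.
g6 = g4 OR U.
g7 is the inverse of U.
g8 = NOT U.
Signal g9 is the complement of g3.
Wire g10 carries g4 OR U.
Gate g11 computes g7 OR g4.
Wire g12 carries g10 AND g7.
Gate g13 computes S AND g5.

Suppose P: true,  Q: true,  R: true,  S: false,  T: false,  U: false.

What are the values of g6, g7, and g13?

g6 = true, g7 = true, g13 = false

g2 = T OR Q = false OR true = true
g3 = R AND S = true AND false = false
g4 = U OR g2 = false OR true = true
g5 = NOT g3 = NOT false = true
g6 = g4 OR U = true OR false = true
g7 = NOT U = NOT false = true
g13 = S AND g5 = false AND true = false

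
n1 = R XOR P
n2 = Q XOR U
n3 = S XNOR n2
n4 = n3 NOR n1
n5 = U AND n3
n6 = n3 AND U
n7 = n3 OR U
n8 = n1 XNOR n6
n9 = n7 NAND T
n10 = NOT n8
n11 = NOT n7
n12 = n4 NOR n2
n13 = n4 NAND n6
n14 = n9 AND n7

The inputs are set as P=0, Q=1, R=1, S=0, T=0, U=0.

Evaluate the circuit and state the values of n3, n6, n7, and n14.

n2 = Q XOR U = 1 XOR 0 = 1
n3 = S XNOR n2 = 0 XNOR 1 = 0
n6 = n3 AND U = 0 AND 0 = 0
n7 = n3 OR U = 0 OR 0 = 0
n9 = n7 NAND T = 0 NAND 0 = 1
n14 = n9 AND n7 = 1 AND 0 = 0

n3 = 0  n6 = 0  n7 = 0  n14 = 0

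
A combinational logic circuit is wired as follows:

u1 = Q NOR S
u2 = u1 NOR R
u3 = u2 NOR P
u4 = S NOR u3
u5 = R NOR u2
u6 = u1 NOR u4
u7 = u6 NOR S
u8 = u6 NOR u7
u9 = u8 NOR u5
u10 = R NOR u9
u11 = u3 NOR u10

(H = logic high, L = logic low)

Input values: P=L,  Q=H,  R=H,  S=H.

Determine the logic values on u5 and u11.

u5 = L, u11 = L

u1 = Q NOR S = H NOR H = L
u2 = u1 NOR R = L NOR H = L
u3 = u2 NOR P = L NOR L = H
u4 = S NOR u3 = H NOR H = L
u5 = R NOR u2 = H NOR L = L
u6 = u1 NOR u4 = L NOR L = H
u7 = u6 NOR S = H NOR H = L
u8 = u6 NOR u7 = H NOR L = L
u9 = u8 NOR u5 = L NOR L = H
u10 = R NOR u9 = H NOR H = L
u11 = u3 NOR u10 = H NOR L = L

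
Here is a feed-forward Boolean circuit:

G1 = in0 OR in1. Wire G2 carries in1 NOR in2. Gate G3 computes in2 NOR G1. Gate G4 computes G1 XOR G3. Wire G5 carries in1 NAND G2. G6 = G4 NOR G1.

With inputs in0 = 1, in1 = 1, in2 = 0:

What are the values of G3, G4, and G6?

G3 = 0, G4 = 1, G6 = 0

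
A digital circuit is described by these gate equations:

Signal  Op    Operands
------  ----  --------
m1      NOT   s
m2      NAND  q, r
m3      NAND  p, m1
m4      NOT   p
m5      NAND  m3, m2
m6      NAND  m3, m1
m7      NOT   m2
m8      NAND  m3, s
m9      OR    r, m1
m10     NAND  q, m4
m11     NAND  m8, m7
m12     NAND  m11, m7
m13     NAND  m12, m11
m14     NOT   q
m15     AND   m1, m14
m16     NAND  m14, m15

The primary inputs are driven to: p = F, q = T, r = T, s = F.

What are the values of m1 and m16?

m1 = T; m16 = T

m1 = NOT s = NOT F = T
m14 = NOT q = NOT T = F
m15 = m1 AND m14 = T AND F = F
m16 = m14 NAND m15 = F NAND F = T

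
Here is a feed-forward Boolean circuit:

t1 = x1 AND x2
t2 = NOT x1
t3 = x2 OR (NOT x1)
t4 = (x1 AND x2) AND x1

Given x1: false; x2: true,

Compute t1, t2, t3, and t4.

t1 = false AND true = false
t2 = NOT false = true
t3 = true OR (NOT false) = true
t4 = (false AND true) AND false = false

t1 = false, t2 = true, t3 = true, t4 = false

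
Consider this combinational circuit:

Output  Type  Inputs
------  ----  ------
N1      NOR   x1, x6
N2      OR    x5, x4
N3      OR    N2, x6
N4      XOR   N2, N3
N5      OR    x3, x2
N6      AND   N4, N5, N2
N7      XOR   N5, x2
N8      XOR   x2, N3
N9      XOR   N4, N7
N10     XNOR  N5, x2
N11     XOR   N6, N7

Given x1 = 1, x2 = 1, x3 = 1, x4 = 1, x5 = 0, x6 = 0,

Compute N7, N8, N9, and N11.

N7 = 0  N8 = 0  N9 = 0  N11 = 0

N2 = x5 OR x4 = 0 OR 1 = 1
N3 = N2 OR x6 = 1 OR 0 = 1
N4 = N2 XOR N3 = 1 XOR 1 = 0
N5 = x3 OR x2 = 1 OR 1 = 1
N6 = N4 AND N5 AND N2 = 0 AND 1 AND 1 = 0
N7 = N5 XOR x2 = 1 XOR 1 = 0
N8 = x2 XOR N3 = 1 XOR 1 = 0
N9 = N4 XOR N7 = 0 XOR 0 = 0
N11 = N6 XOR N7 = 0 XOR 0 = 0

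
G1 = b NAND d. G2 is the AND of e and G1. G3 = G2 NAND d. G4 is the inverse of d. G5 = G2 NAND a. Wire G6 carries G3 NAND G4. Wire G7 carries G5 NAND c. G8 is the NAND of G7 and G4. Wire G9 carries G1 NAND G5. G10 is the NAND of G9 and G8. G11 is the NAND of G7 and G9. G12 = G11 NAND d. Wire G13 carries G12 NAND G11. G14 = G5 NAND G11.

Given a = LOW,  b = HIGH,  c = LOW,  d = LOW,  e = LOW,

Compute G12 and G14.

G1 = b NAND d = HIGH NAND LOW = HIGH
G2 = e AND G1 = LOW AND HIGH = LOW
G5 = G2 NAND a = LOW NAND LOW = HIGH
G7 = G5 NAND c = HIGH NAND LOW = HIGH
G9 = G1 NAND G5 = HIGH NAND HIGH = LOW
G11 = G7 NAND G9 = HIGH NAND LOW = HIGH
G12 = G11 NAND d = HIGH NAND LOW = HIGH
G14 = G5 NAND G11 = HIGH NAND HIGH = LOW

G12 = HIGH; G14 = LOW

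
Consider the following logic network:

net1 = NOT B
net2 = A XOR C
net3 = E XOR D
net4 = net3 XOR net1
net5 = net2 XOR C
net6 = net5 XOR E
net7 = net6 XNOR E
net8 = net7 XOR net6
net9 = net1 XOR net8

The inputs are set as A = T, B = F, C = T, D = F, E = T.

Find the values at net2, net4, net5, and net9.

net1 = NOT B = NOT F = T
net2 = A XOR C = T XOR T = F
net3 = E XOR D = T XOR F = T
net4 = net3 XOR net1 = T XOR T = F
net5 = net2 XOR C = F XOR T = T
net6 = net5 XOR E = T XOR T = F
net7 = net6 XNOR E = F XNOR T = F
net8 = net7 XOR net6 = F XOR F = F
net9 = net1 XOR net8 = T XOR F = T

net2 = F, net4 = F, net5 = T, net9 = T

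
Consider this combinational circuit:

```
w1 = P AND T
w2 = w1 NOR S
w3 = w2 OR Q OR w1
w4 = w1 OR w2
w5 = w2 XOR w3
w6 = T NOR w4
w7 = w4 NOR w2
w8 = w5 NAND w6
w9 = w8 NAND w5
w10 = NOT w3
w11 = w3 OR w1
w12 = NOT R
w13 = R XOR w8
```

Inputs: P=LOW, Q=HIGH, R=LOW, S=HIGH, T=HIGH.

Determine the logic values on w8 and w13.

w8 = HIGH, w13 = HIGH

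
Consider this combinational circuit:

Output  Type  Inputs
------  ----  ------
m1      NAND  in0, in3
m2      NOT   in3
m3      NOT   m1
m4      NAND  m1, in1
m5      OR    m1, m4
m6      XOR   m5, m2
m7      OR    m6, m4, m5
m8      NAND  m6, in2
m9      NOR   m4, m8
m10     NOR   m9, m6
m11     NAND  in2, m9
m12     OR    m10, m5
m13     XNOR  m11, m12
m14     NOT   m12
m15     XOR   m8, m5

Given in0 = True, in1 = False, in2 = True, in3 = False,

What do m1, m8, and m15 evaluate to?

m1 = in0 NAND in3 = True NAND False = True
m2 = NOT in3 = NOT False = True
m4 = m1 NAND in1 = True NAND False = True
m5 = m1 OR m4 = True OR True = True
m6 = m5 XOR m2 = True XOR True = False
m8 = m6 NAND in2 = False NAND True = True
m15 = m8 XOR m5 = True XOR True = False

m1 = True; m8 = True; m15 = False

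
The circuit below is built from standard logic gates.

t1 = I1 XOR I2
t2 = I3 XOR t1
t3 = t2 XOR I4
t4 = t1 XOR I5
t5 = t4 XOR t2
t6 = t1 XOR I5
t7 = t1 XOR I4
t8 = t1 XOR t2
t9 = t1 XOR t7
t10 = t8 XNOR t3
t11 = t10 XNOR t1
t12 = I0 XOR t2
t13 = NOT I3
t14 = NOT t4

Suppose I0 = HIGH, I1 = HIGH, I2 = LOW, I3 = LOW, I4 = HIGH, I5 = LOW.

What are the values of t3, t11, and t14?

t3 = LOW, t11 = HIGH, t14 = LOW

t1 = I1 XOR I2 = HIGH XOR LOW = HIGH
t2 = I3 XOR t1 = LOW XOR HIGH = HIGH
t3 = t2 XOR I4 = HIGH XOR HIGH = LOW
t4 = t1 XOR I5 = HIGH XOR LOW = HIGH
t8 = t1 XOR t2 = HIGH XOR HIGH = LOW
t10 = t8 XNOR t3 = LOW XNOR LOW = HIGH
t11 = t10 XNOR t1 = HIGH XNOR HIGH = HIGH
t14 = NOT t4 = NOT HIGH = LOW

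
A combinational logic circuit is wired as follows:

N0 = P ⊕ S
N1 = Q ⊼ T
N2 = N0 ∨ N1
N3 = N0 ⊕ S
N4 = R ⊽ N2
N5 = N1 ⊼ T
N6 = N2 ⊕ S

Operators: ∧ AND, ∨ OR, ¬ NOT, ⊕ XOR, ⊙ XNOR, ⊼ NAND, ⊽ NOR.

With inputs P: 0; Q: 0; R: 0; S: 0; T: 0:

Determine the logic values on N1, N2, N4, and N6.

N1 = 1, N2 = 1, N4 = 0, N6 = 1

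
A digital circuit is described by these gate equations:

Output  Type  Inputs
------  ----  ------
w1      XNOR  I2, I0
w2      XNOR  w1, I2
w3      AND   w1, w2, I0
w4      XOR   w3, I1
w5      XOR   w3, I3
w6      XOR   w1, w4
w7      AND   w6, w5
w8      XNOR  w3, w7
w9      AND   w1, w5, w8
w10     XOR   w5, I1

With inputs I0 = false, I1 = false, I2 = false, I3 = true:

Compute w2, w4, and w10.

w2 = false, w4 = false, w10 = true

w1 = I2 XNOR I0 = false XNOR false = true
w2 = w1 XNOR I2 = true XNOR false = false
w3 = w1 AND w2 AND I0 = true AND false AND false = false
w4 = w3 XOR I1 = false XOR false = false
w5 = w3 XOR I3 = false XOR true = true
w10 = w5 XOR I1 = true XOR false = true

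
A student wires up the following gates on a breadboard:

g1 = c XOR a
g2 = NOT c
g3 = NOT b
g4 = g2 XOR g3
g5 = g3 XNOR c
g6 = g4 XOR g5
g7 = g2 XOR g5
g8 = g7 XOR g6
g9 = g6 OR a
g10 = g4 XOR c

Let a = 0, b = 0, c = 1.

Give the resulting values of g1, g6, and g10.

g1 = c XOR a = 1 XOR 0 = 1
g2 = NOT c = NOT 1 = 0
g3 = NOT b = NOT 0 = 1
g4 = g2 XOR g3 = 0 XOR 1 = 1
g5 = g3 XNOR c = 1 XNOR 1 = 1
g6 = g4 XOR g5 = 1 XOR 1 = 0
g10 = g4 XOR c = 1 XOR 1 = 0

g1 = 1, g6 = 0, g10 = 0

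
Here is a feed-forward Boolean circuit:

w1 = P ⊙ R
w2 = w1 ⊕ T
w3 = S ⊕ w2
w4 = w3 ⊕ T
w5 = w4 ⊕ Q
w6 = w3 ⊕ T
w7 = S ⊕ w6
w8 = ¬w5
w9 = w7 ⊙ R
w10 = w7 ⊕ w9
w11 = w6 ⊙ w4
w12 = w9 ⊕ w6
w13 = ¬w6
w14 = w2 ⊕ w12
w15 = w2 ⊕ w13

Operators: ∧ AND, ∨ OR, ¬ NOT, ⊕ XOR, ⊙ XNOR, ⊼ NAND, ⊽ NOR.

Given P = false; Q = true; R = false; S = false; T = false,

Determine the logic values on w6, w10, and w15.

w6 = true, w10 = true, w15 = true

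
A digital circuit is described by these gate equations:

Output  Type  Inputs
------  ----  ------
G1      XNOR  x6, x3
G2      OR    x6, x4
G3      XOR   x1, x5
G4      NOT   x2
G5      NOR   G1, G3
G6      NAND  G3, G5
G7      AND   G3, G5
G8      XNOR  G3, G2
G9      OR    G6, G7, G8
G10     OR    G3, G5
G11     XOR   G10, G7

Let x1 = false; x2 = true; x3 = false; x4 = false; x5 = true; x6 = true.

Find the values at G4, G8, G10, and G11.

G1 = x6 XNOR x3 = true XNOR false = false
G2 = x6 OR x4 = true OR false = true
G3 = x1 XOR x5 = false XOR true = true
G4 = NOT x2 = NOT true = false
G5 = G1 NOR G3 = false NOR true = false
G7 = G3 AND G5 = true AND false = false
G8 = G3 XNOR G2 = true XNOR true = true
G10 = G3 OR G5 = true OR false = true
G11 = G10 XOR G7 = true XOR false = true

G4 = false, G8 = true, G10 = true, G11 = true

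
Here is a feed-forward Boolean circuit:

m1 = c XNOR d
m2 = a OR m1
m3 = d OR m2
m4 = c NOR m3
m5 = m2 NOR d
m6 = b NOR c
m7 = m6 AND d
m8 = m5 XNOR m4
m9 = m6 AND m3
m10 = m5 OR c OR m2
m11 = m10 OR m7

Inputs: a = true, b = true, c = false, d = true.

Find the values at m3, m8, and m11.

m3 = true, m8 = true, m11 = true

m1 = c XNOR d = false XNOR true = false
m2 = a OR m1 = true OR false = true
m3 = d OR m2 = true OR true = true
m4 = c NOR m3 = false NOR true = false
m5 = m2 NOR d = true NOR true = false
m6 = b NOR c = true NOR false = false
m7 = m6 AND d = false AND true = false
m8 = m5 XNOR m4 = false XNOR false = true
m10 = m5 OR c OR m2 = false OR false OR true = true
m11 = m10 OR m7 = true OR false = true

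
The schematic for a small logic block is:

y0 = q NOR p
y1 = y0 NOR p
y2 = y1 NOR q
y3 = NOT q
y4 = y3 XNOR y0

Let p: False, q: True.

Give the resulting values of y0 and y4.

y0 = False; y4 = True

y0 = q NOR p = True NOR False = False
y3 = NOT q = NOT True = False
y4 = y3 XNOR y0 = False XNOR False = True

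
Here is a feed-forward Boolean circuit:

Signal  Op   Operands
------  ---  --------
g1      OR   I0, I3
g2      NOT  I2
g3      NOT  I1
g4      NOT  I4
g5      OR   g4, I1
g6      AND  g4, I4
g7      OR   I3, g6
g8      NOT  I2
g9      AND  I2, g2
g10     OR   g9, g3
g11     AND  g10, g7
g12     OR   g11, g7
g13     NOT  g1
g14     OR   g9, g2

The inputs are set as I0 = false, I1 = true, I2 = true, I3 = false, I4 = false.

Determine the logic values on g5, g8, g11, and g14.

g5 = true, g8 = false, g11 = false, g14 = false

g2 = NOT I2 = NOT true = false
g3 = NOT I1 = NOT true = false
g4 = NOT I4 = NOT false = true
g5 = g4 OR I1 = true OR true = true
g6 = g4 AND I4 = true AND false = false
g7 = I3 OR g6 = false OR false = false
g8 = NOT I2 = NOT true = false
g9 = I2 AND g2 = true AND false = false
g10 = g9 OR g3 = false OR false = false
g11 = g10 AND g7 = false AND false = false
g14 = g9 OR g2 = false OR false = false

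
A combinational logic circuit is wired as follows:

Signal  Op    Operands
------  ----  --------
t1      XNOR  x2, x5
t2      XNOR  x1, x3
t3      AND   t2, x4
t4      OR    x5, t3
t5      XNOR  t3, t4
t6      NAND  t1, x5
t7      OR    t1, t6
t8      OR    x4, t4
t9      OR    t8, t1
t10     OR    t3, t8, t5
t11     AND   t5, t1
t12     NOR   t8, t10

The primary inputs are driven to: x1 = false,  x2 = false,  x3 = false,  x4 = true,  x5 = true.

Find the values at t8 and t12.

t8 = true  t12 = false

t2 = x1 XNOR x3 = false XNOR false = true
t3 = t2 AND x4 = true AND true = true
t4 = x5 OR t3 = true OR true = true
t5 = t3 XNOR t4 = true XNOR true = true
t8 = x4 OR t4 = true OR true = true
t10 = t3 OR t8 OR t5 = true OR true OR true = true
t12 = t8 NOR t10 = true NOR true = false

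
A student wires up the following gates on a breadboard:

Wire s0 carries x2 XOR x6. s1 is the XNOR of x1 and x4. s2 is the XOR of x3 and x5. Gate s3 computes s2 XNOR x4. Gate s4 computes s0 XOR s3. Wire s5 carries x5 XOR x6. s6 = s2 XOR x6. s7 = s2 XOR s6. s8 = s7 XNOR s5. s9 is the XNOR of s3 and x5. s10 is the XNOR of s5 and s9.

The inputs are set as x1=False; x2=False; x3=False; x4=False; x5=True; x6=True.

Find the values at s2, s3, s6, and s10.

s2 = x3 XOR x5 = False XOR True = True
s3 = s2 XNOR x4 = True XNOR False = False
s5 = x5 XOR x6 = True XOR True = False
s6 = s2 XOR x6 = True XOR True = False
s9 = s3 XNOR x5 = False XNOR True = False
s10 = s5 XNOR s9 = False XNOR False = True

s2 = True, s3 = False, s6 = False, s10 = True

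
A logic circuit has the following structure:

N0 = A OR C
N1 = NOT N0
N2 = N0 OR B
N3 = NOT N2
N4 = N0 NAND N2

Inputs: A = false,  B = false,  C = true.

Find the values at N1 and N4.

N1 = false, N4 = false

N0 = A OR C = false OR true = true
N1 = NOT N0 = NOT true = false
N2 = N0 OR B = true OR false = true
N4 = N0 NAND N2 = true NAND true = false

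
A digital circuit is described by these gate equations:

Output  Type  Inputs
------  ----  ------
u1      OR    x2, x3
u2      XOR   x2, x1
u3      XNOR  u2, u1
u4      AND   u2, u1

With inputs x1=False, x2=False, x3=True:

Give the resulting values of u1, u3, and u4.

u1 = True, u3 = False, u4 = False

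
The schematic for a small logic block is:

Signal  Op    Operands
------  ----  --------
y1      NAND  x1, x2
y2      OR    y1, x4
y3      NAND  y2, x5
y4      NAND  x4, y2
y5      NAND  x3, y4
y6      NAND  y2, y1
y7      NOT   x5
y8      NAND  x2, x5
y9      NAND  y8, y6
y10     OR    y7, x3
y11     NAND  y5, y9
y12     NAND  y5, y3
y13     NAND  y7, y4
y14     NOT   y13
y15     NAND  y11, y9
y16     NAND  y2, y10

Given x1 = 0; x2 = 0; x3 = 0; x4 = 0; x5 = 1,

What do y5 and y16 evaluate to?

y5 = 1; y16 = 1

y1 = x1 NAND x2 = 0 NAND 0 = 1
y2 = y1 OR x4 = 1 OR 0 = 1
y4 = x4 NAND y2 = 0 NAND 1 = 1
y5 = x3 NAND y4 = 0 NAND 1 = 1
y7 = NOT x5 = NOT 1 = 0
y10 = y7 OR x3 = 0 OR 0 = 0
y16 = y2 NAND y10 = 1 NAND 0 = 1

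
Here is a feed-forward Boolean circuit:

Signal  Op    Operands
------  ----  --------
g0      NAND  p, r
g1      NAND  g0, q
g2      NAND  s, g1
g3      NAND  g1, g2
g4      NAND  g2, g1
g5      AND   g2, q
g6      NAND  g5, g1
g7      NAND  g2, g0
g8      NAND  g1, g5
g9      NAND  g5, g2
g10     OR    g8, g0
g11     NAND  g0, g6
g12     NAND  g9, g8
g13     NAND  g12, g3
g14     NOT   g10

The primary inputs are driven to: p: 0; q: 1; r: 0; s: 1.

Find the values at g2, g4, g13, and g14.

g0 = p NAND r = 0 NAND 0 = 1
g1 = g0 NAND q = 1 NAND 1 = 0
g2 = s NAND g1 = 1 NAND 0 = 1
g3 = g1 NAND g2 = 0 NAND 1 = 1
g4 = g2 NAND g1 = 1 NAND 0 = 1
g5 = g2 AND q = 1 AND 1 = 1
g8 = g1 NAND g5 = 0 NAND 1 = 1
g9 = g5 NAND g2 = 1 NAND 1 = 0
g10 = g8 OR g0 = 1 OR 1 = 1
g12 = g9 NAND g8 = 0 NAND 1 = 1
g13 = g12 NAND g3 = 1 NAND 1 = 0
g14 = NOT g10 = NOT 1 = 0

g2 = 1; g4 = 1; g13 = 0; g14 = 0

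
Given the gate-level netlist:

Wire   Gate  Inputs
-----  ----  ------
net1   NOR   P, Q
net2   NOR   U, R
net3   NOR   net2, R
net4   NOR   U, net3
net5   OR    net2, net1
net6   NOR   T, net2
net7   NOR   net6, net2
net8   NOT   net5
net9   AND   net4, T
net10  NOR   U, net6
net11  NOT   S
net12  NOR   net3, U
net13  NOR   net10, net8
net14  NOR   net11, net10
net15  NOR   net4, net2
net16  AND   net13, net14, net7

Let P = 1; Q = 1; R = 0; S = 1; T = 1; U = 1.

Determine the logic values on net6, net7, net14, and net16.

net6 = 0; net7 = 1; net14 = 1; net16 = 0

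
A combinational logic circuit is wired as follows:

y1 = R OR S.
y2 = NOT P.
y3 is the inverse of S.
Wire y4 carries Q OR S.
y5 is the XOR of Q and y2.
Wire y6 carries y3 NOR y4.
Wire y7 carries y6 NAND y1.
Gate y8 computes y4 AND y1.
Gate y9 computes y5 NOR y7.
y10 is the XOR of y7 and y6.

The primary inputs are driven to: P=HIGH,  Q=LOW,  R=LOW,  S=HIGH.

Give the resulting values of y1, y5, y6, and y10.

y1 = R OR S = LOW OR HIGH = HIGH
y2 = NOT P = NOT HIGH = LOW
y3 = NOT S = NOT HIGH = LOW
y4 = Q OR S = LOW OR HIGH = HIGH
y5 = Q XOR y2 = LOW XOR LOW = LOW
y6 = y3 NOR y4 = LOW NOR HIGH = LOW
y7 = y6 NAND y1 = LOW NAND HIGH = HIGH
y10 = y7 XOR y6 = HIGH XOR LOW = HIGH

y1 = HIGH, y5 = LOW, y6 = LOW, y10 = HIGH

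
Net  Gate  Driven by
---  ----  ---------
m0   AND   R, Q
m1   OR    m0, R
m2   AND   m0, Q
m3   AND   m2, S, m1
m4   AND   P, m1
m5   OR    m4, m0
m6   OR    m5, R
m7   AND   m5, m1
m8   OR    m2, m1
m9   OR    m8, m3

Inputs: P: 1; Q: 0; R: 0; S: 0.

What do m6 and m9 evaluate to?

m6 = 0, m9 = 0

m0 = R AND Q = 0 AND 0 = 0
m1 = m0 OR R = 0 OR 0 = 0
m2 = m0 AND Q = 0 AND 0 = 0
m3 = m2 AND S AND m1 = 0 AND 0 AND 0 = 0
m4 = P AND m1 = 1 AND 0 = 0
m5 = m4 OR m0 = 0 OR 0 = 0
m6 = m5 OR R = 0 OR 0 = 0
m8 = m2 OR m1 = 0 OR 0 = 0
m9 = m8 OR m3 = 0 OR 0 = 0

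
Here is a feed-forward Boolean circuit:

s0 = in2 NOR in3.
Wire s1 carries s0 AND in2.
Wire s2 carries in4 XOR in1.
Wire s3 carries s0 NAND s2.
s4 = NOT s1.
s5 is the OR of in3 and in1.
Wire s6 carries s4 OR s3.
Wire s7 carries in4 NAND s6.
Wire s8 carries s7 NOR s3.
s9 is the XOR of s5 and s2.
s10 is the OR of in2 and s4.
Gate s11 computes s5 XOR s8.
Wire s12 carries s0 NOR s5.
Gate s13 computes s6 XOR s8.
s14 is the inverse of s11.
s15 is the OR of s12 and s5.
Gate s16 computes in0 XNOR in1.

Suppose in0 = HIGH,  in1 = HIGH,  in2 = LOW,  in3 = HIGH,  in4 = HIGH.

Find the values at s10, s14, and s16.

s0 = in2 NOR in3 = LOW NOR HIGH = LOW
s1 = s0 AND in2 = LOW AND LOW = LOW
s2 = in4 XOR in1 = HIGH XOR HIGH = LOW
s3 = s0 NAND s2 = LOW NAND LOW = HIGH
s4 = NOT s1 = NOT LOW = HIGH
s5 = in3 OR in1 = HIGH OR HIGH = HIGH
s6 = s4 OR s3 = HIGH OR HIGH = HIGH
s7 = in4 NAND s6 = HIGH NAND HIGH = LOW
s8 = s7 NOR s3 = LOW NOR HIGH = LOW
s10 = in2 OR s4 = LOW OR HIGH = HIGH
s11 = s5 XOR s8 = HIGH XOR LOW = HIGH
s14 = NOT s11 = NOT HIGH = LOW
s16 = in0 XNOR in1 = HIGH XNOR HIGH = HIGH

s10 = HIGH; s14 = LOW; s16 = HIGH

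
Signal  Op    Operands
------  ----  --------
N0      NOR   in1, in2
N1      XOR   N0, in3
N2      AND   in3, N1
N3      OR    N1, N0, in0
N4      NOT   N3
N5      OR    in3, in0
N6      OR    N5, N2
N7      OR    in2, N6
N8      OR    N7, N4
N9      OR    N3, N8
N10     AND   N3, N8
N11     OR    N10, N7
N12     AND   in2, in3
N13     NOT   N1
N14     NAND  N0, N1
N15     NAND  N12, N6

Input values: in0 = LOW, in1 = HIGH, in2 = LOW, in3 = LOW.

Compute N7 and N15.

N7 = LOW; N15 = HIGH

N0 = in1 NOR in2 = HIGH NOR LOW = LOW
N1 = N0 XOR in3 = LOW XOR LOW = LOW
N2 = in3 AND N1 = LOW AND LOW = LOW
N5 = in3 OR in0 = LOW OR LOW = LOW
N6 = N5 OR N2 = LOW OR LOW = LOW
N7 = in2 OR N6 = LOW OR LOW = LOW
N12 = in2 AND in3 = LOW AND LOW = LOW
N15 = N12 NAND N6 = LOW NAND LOW = HIGH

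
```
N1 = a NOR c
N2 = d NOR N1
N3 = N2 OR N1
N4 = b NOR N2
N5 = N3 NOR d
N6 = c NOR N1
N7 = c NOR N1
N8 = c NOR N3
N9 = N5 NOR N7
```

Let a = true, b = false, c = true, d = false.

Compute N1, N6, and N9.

N1 = a NOR c = true NOR true = false
N2 = d NOR N1 = false NOR false = true
N3 = N2 OR N1 = true OR false = true
N5 = N3 NOR d = true NOR false = false
N6 = c NOR N1 = true NOR false = false
N7 = c NOR N1 = true NOR false = false
N9 = N5 NOR N7 = false NOR false = true

N1 = false  N6 = false  N9 = true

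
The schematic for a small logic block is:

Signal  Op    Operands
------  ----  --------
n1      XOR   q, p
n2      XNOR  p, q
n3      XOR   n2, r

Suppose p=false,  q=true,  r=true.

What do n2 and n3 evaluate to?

n2 = false  n3 = true

n2 = p XNOR q = false XNOR true = false
n3 = n2 XOR r = false XOR true = true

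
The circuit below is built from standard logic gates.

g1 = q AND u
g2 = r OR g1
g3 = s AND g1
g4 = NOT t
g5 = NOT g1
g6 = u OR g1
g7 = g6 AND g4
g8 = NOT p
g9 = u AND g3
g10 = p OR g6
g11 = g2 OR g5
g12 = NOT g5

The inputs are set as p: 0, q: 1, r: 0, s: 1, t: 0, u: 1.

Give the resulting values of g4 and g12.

g4 = 1, g12 = 1

g1 = q AND u = 1 AND 1 = 1
g4 = NOT t = NOT 0 = 1
g5 = NOT g1 = NOT 1 = 0
g12 = NOT g5 = NOT 0 = 1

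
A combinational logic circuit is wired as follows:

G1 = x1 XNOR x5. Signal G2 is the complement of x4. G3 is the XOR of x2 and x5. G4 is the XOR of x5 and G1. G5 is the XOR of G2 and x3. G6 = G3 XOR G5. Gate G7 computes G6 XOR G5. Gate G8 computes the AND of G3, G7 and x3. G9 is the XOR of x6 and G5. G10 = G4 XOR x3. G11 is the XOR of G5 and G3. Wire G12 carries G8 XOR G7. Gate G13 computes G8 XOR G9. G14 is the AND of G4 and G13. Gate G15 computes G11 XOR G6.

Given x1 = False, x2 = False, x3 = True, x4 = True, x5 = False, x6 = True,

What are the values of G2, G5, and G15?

G2 = NOT x4 = NOT True = False
G3 = x2 XOR x5 = False XOR False = False
G5 = G2 XOR x3 = False XOR True = True
G6 = G3 XOR G5 = False XOR True = True
G11 = G5 XOR G3 = True XOR False = True
G15 = G11 XOR G6 = True XOR True = False

G2 = False; G5 = True; G15 = False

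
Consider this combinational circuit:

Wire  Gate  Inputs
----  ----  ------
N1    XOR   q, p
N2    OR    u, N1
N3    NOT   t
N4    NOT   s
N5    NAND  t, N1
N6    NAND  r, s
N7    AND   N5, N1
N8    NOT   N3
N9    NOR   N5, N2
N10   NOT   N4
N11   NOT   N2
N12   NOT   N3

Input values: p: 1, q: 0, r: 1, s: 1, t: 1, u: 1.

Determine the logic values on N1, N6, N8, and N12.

N1 = q XOR p = 0 XOR 1 = 1
N3 = NOT t = NOT 1 = 0
N6 = r NAND s = 1 NAND 1 = 0
N8 = NOT N3 = NOT 0 = 1
N12 = NOT N3 = NOT 0 = 1

N1 = 1, N6 = 0, N8 = 1, N12 = 1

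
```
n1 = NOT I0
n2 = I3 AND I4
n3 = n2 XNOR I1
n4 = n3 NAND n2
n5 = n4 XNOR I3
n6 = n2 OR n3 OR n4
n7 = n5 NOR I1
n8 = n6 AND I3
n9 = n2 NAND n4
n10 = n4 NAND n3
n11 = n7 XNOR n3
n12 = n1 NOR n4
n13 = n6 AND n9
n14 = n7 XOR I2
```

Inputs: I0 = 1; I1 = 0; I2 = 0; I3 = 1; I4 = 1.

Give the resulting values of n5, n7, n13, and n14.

n5 = 1; n7 = 0; n13 = 0; n14 = 0

n2 = I3 AND I4 = 1 AND 1 = 1
n3 = n2 XNOR I1 = 1 XNOR 0 = 0
n4 = n3 NAND n2 = 0 NAND 1 = 1
n5 = n4 XNOR I3 = 1 XNOR 1 = 1
n6 = n2 OR n3 OR n4 = 1 OR 0 OR 1 = 1
n7 = n5 NOR I1 = 1 NOR 0 = 0
n9 = n2 NAND n4 = 1 NAND 1 = 0
n13 = n6 AND n9 = 1 AND 0 = 0
n14 = n7 XOR I2 = 0 XOR 0 = 0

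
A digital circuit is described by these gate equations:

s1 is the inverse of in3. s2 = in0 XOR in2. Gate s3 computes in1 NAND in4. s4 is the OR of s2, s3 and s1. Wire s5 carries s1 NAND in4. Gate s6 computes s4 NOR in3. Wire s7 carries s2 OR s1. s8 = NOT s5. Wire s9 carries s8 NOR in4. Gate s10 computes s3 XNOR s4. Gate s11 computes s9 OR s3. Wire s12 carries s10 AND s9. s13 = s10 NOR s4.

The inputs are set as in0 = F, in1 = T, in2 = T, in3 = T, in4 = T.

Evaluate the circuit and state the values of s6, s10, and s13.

s6 = F, s10 = F, s13 = F

s1 = NOT in3 = NOT T = F
s2 = in0 XOR in2 = F XOR T = T
s3 = in1 NAND in4 = T NAND T = F
s4 = s2 OR s3 OR s1 = T OR F OR F = T
s6 = s4 NOR in3 = T NOR T = F
s10 = s3 XNOR s4 = F XNOR T = F
s13 = s10 NOR s4 = F NOR T = F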